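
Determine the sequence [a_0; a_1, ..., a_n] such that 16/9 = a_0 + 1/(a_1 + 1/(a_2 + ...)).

[1; 1, 3, 2]

Run the Euclidean algorithm on 16 and 9; the successive quotients are the partial quotients a_0, a_1, ... (each step inverts the fractional part left over by the previous one):
  16 = 1*9 + 7, so a_0 = 1.
  9 = 1*7 + 2, so a_1 = 1.
  7 = 3*2 + 1, so a_2 = 3.
  2 = 2*1 + 0, so a_3 = 2.
The remainder reaches 0 after 4 divisions, so the expansion has 4 partial quotients, read off in order.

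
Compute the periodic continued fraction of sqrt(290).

Write x_i = (sqrt(290) + m_i)/d_i with (m_0, d_0) = (0, 1). a_0 = floor(sqrt(290)) = 17, since 17^2 = 289 <= 290 < 324 = 18^2.
Iterate m_{i+1} = d_i*a_i - m_i, d_{i+1} = (290 - m_{i+1}^2)/d_i, a_{i+1} = floor((a_0 + m_{i+1})/d_{i+1}):
  m_1 = 1*17 - 0 = 17, d_1 = (290 - 17^2)/1 = 1/1 = 1, a_1 = floor((17 + 17)/1) = 34.
  m_2 = 1*34 - 17 = 17, d_2 = (290 - 17^2)/1 = 1/1 = 1: (m_2, d_2) = (m_1, d_1) = (17, 1), so from here the quotient a_1 repeats; the period length is 1.
Hence the expansion of sqrt(290) is a_0 = 17 followed by the repeating block 34 (period 1).

[17; (34)]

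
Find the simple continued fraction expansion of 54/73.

Run the Euclidean algorithm on 54 and 73; the successive quotients are the partial quotients a_0, a_1, ... (each step inverts the fractional part left over by the previous one):
  54 = 0*73 + 54, so a_0 = 0.
  73 = 1*54 + 19, so a_1 = 1.
  54 = 2*19 + 16, so a_2 = 2.
  19 = 1*16 + 3, so a_3 = 1.
  16 = 5*3 + 1, so a_4 = 5.
  3 = 3*1 + 0, so a_5 = 3.
The remainder reaches 0 after 6 divisions, so the expansion has 6 partial quotients, read off in order.

[0; 1, 2, 1, 5, 3]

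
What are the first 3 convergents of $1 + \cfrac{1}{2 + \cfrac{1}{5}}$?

1/1, 3/2, 16/11

Using the convergent recurrence p_i = a_i*p_{i-1} + p_{i-2}, q_i = a_i*q_{i-1} + q_{i-2} with p_{-2}=0, p_{-1}=1, q_{-2}=1, q_{-1}=0:
  i=0: a_0=1, p_0 = 1*1 + 0 = 1, q_0 = 1*0 + 1 = 1.
  i=1: a_1=2, p_1 = 2*1 + 1 = 3, q_1 = 2*1 + 0 = 2.
  i=2: a_2=5, p_2 = 5*3 + 1 = 16, q_2 = 5*2 + 1 = 11.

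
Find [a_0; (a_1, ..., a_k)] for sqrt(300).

[17; (3, 8, 3, 34)]

Write x_i = (sqrt(300) + m_i)/d_i with (m_0, d_0) = (0, 1). a_0 = floor(sqrt(300)) = 17, since 17^2 = 289 <= 300 < 324 = 18^2.
Iterate m_{i+1} = d_i*a_i - m_i, d_{i+1} = (300 - m_{i+1}^2)/d_i, a_{i+1} = floor((a_0 + m_{i+1})/d_{i+1}):
  m_1 = 1*17 - 0 = 17, d_1 = (300 - 17^2)/1 = 11/1 = 11, a_1 = floor((17 + 17)/11) = 3.
  m_2 = 11*3 - 17 = 16, d_2 = (300 - 16^2)/11 = 44/11 = 4, a_2 = floor((17 + 16)/4) = 8.
  m_3 = 4*8 - 16 = 16, d_3 = (300 - 16^2)/4 = 44/4 = 11, a_3 = floor((17 + 16)/11) = 3.
  m_4 = 11*3 - 16 = 17, d_4 = (300 - 17^2)/11 = 11/11 = 1, a_4 = floor((17 + 17)/1) = 34.
  m_5 = 1*34 - 17 = 17, d_5 = (300 - 17^2)/1 = 11/1 = 11: (m_5, d_5) = (m_1, d_1) = (17, 11), so from here the quotients repeat a_1, ..., a_4; the period length is 4.
Hence the expansion of sqrt(300) is a_0 = 17 followed by the repeating block 3, 8, 3, 34 (period 4).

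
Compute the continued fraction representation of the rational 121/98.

[1; 4, 3, 1, 5]

Run the Euclidean algorithm on 121 and 98; the successive quotients are the partial quotients a_0, a_1, ... (each step inverts the fractional part left over by the previous one):
  121 = 1*98 + 23, so a_0 = 1.
  98 = 4*23 + 6, so a_1 = 4.
  23 = 3*6 + 5, so a_2 = 3.
  6 = 1*5 + 1, so a_3 = 1.
  5 = 5*1 + 0, so a_4 = 5.
The remainder reaches 0 after 5 divisions, so the expansion has 5 partial quotients, read off in order.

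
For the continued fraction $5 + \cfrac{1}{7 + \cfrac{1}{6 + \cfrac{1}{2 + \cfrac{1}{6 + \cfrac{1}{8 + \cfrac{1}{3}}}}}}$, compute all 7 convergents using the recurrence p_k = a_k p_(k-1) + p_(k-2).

Using the convergent recurrence p_i = a_i*p_{i-1} + p_{i-2}, q_i = a_i*q_{i-1} + q_{i-2} with p_{-2}=0, p_{-1}=1, q_{-2}=1, q_{-1}=0:
  i=0: a_0=5, p_0 = 5*1 + 0 = 5, q_0 = 5*0 + 1 = 1.
  i=1: a_1=7, p_1 = 7*5 + 1 = 36, q_1 = 7*1 + 0 = 7.
  i=2: a_2=6, p_2 = 6*36 + 5 = 221, q_2 = 6*7 + 1 = 43.
  i=3: a_3=2, p_3 = 2*221 + 36 = 478, q_3 = 2*43 + 7 = 93.
  i=4: a_4=6, p_4 = 6*478 + 221 = 3089, q_4 = 6*93 + 43 = 601.
  i=5: a_5=8, p_5 = 8*3089 + 478 = 25190, q_5 = 8*601 + 93 = 4901.
  i=6: a_6=3, p_6 = 3*25190 + 3089 = 78659, q_6 = 3*4901 + 601 = 15304.

5/1, 36/7, 221/43, 478/93, 3089/601, 25190/4901, 78659/15304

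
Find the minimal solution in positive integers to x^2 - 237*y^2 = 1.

(x, y) = (228151, 14820)

First expand sqrt(237) as a continued fraction. With x_i = (sqrt(237) + m_i)/d_i and (m_0, d_0) = (0, 1): a_0 = floor(sqrt(237)) = 15, since 15^2 = 225 <= 237 < 256 = 16^2.
Iterate m_{i+1} = d_i*a_i - m_i, d_{i+1} = (237 - m_{i+1}^2)/d_i, a_{i+1} = floor((a_0 + m_{i+1})/d_{i+1}):
  m_1 = 1*15 - 0 = 15, d_1 = (237 - 15^2)/1 = 12/1 = 12, a_1 = floor((15 + 15)/12) = 2.
  m_2 = 12*2 - 15 = 9, d_2 = (237 - 9^2)/12 = 156/12 = 13, a_2 = floor((15 + 9)/13) = 1.
  m_3 = 13*1 - 9 = 4, d_3 = (237 - 4^2)/13 = 221/13 = 17, a_3 = floor((15 + 4)/17) = 1.
  m_4 = 17*1 - 4 = 13, d_4 = (237 - 13^2)/17 = 68/17 = 4, a_4 = floor((15 + 13)/4) = 7.
  m_5 = 4*7 - 13 = 15, d_5 = (237 - 15^2)/4 = 12/4 = 3, a_5 = floor((15 + 15)/3) = 10.
  m_6 = 3*10 - 15 = 15, d_6 = (237 - 15^2)/3 = 12/3 = 4, a_6 = floor((15 + 15)/4) = 7.
  m_7 = 4*7 - 15 = 13, d_7 = (237 - 13^2)/4 = 68/4 = 17, a_7 = floor((15 + 13)/17) = 1.
  m_8 = 17*1 - 13 = 4, d_8 = (237 - 4^2)/17 = 221/17 = 13, a_8 = floor((15 + 4)/13) = 1.
  m_9 = 13*1 - 4 = 9, d_9 = (237 - 9^2)/13 = 156/13 = 12, a_9 = floor((15 + 9)/12) = 2.
  m_10 = 12*2 - 9 = 15, d_10 = (237 - 15^2)/12 = 12/12 = 1, a_10 = floor((15 + 15)/1) = 30.
  m_11 = 1*30 - 15 = 15, d_11 = (237 - 15^2)/1 = 12/1 = 12: (m_11, d_11) = (m_1, d_1) = (15, 12), so from here the quotients repeat a_1, ..., a_10; the period length is 10.
So sqrt(237) = [15; (2, 1, 1, 7, 10, 7, 1, 1, 2, 30)] with period length k = 10.
k is even, so the fundamental solution of x^2 - 237y^2 = 1 is (p_{k-1}, q_{k-1}) = (p_9, q_9); compute convergents through index 9.
Convergents (p_i = a_i*p_{i-1} + p_{i-2}, q_i = a_i*q_{i-1} + q_{i-2} with p_{-2}=0, p_{-1}=1, q_{-2}=1, q_{-1}=0):
  i=0: a_0=15, p_0 = 15*1 + 0 = 15, q_0 = 15*0 + 1 = 1.
  i=1: a_1=2, p_1 = 2*15 + 1 = 31, q_1 = 2*1 + 0 = 2.
  i=2: a_2=1, p_2 = 1*31 + 15 = 46, q_2 = 1*2 + 1 = 3.
  i=3: a_3=1, p_3 = 1*46 + 31 = 77, q_3 = 1*3 + 2 = 5.
  i=4: a_4=7, p_4 = 7*77 + 46 = 585, q_4 = 7*5 + 3 = 38.
  i=5: a_5=10, p_5 = 10*585 + 77 = 5927, q_5 = 10*38 + 5 = 385.
  i=6: a_6=7, p_6 = 7*5927 + 585 = 42074, q_6 = 7*385 + 38 = 2733.
  i=7: a_7=1, p_7 = 1*42074 + 5927 = 48001, q_7 = 1*2733 + 385 = 3118.
  i=8: a_8=1, p_8 = 1*48001 + 42074 = 90075, q_8 = 1*3118 + 2733 = 5851.
  i=9: a_9=2, p_9 = 2*90075 + 48001 = 228151, q_9 = 2*5851 + 3118 = 14820.
Check: 228151^2 - 237*14820^2 = 52052878801 - 52052878800 = 1, so (x, y) = (228151, 14820) solves the equation, and by the theorem it is the least positive solution.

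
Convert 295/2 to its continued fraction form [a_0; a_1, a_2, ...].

Run the Euclidean algorithm on 295 and 2; the successive quotients are the partial quotients a_0, a_1, ... (each step inverts the fractional part left over by the previous one):
  295 = 147*2 + 1, so a_0 = 147.
  2 = 2*1 + 0, so a_1 = 2.
The remainder reaches 0 after 2 divisions, so the expansion has 2 partial quotients, read off in order.

[147; 2]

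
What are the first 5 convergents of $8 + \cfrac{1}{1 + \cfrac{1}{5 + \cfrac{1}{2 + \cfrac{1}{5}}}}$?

8/1, 9/1, 53/6, 115/13, 628/71

Using the convergent recurrence p_i = a_i*p_{i-1} + p_{i-2}, q_i = a_i*q_{i-1} + q_{i-2} with p_{-2}=0, p_{-1}=1, q_{-2}=1, q_{-1}=0:
  i=0: a_0=8, p_0 = 8*1 + 0 = 8, q_0 = 8*0 + 1 = 1.
  i=1: a_1=1, p_1 = 1*8 + 1 = 9, q_1 = 1*1 + 0 = 1.
  i=2: a_2=5, p_2 = 5*9 + 8 = 53, q_2 = 5*1 + 1 = 6.
  i=3: a_3=2, p_3 = 2*53 + 9 = 115, q_3 = 2*6 + 1 = 13.
  i=4: a_4=5, p_4 = 5*115 + 53 = 628, q_4 = 5*13 + 6 = 71.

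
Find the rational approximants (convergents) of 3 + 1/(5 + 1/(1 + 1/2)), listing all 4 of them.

Using the convergent recurrence p_i = a_i*p_{i-1} + p_{i-2}, q_i = a_i*q_{i-1} + q_{i-2} with p_{-2}=0, p_{-1}=1, q_{-2}=1, q_{-1}=0:
  i=0: a_0=3, p_0 = 3*1 + 0 = 3, q_0 = 3*0 + 1 = 1.
  i=1: a_1=5, p_1 = 5*3 + 1 = 16, q_1 = 5*1 + 0 = 5.
  i=2: a_2=1, p_2 = 1*16 + 3 = 19, q_2 = 1*5 + 1 = 6.
  i=3: a_3=2, p_3 = 2*19 + 16 = 54, q_3 = 2*6 + 5 = 17.

3/1, 16/5, 19/6, 54/17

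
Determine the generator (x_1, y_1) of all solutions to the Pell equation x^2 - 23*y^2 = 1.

(x, y) = (24, 5)

First expand sqrt(23) as a continued fraction. With x_i = (sqrt(23) + m_i)/d_i and (m_0, d_0) = (0, 1): a_0 = floor(sqrt(23)) = 4, since 4^2 = 16 <= 23 < 25 = 5^2.
Iterate m_{i+1} = d_i*a_i - m_i, d_{i+1} = (23 - m_{i+1}^2)/d_i, a_{i+1} = floor((a_0 + m_{i+1})/d_{i+1}):
  m_1 = 1*4 - 0 = 4, d_1 = (23 - 4^2)/1 = 7/1 = 7, a_1 = floor((4 + 4)/7) = 1.
  m_2 = 7*1 - 4 = 3, d_2 = (23 - 3^2)/7 = 14/7 = 2, a_2 = floor((4 + 3)/2) = 3.
  m_3 = 2*3 - 3 = 3, d_3 = (23 - 3^2)/2 = 14/2 = 7, a_3 = floor((4 + 3)/7) = 1.
  m_4 = 7*1 - 3 = 4, d_4 = (23 - 4^2)/7 = 7/7 = 1, a_4 = floor((4 + 4)/1) = 8.
  m_5 = 1*8 - 4 = 4, d_5 = (23 - 4^2)/1 = 7/1 = 7: (m_5, d_5) = (m_1, d_1) = (4, 7), so from here the quotients repeat a_1, ..., a_4; the period length is 4.
So sqrt(23) = [4; (1, 3, 1, 8)] with period length k = 4.
k is even, so the fundamental solution of x^2 - 23y^2 = 1 is (p_{k-1}, q_{k-1}) = (p_3, q_3); compute convergents through index 3.
Convergents (p_i = a_i*p_{i-1} + p_{i-2}, q_i = a_i*q_{i-1} + q_{i-2} with p_{-2}=0, p_{-1}=1, q_{-2}=1, q_{-1}=0):
  i=0: a_0=4, p_0 = 4*1 + 0 = 4, q_0 = 4*0 + 1 = 1.
  i=1: a_1=1, p_1 = 1*4 + 1 = 5, q_1 = 1*1 + 0 = 1.
  i=2: a_2=3, p_2 = 3*5 + 4 = 19, q_2 = 3*1 + 1 = 4.
  i=3: a_3=1, p_3 = 1*19 + 5 = 24, q_3 = 1*4 + 1 = 5.
Check: 24^2 - 23*5^2 = 576 - 575 = 1, so (x, y) = (24, 5) solves the equation, and by the theorem it is the least positive solution.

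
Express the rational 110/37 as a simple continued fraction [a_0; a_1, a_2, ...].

[2; 1, 36]

Run the Euclidean algorithm on 110 and 37; the successive quotients are the partial quotients a_0, a_1, ... (each step inverts the fractional part left over by the previous one):
  110 = 2*37 + 36, so a_0 = 2.
  37 = 1*36 + 1, so a_1 = 1.
  36 = 36*1 + 0, so a_2 = 36.
The remainder reaches 0 after 3 divisions, so the expansion has 3 partial quotients, read off in order.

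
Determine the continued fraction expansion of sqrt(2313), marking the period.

Write x_i = (sqrt(2313) + m_i)/d_i with (m_0, d_0) = (0, 1). a_0 = floor(sqrt(2313)) = 48, since 48^2 = 2304 <= 2313 < 2401 = 49^2.
Iterate m_{i+1} = d_i*a_i - m_i, d_{i+1} = (2313 - m_{i+1}^2)/d_i, a_{i+1} = floor((a_0 + m_{i+1})/d_{i+1}):
  m_1 = 1*48 - 0 = 48, d_1 = (2313 - 48^2)/1 = 9/1 = 9, a_1 = floor((48 + 48)/9) = 10.
  m_2 = 9*10 - 48 = 42, d_2 = (2313 - 42^2)/9 = 549/9 = 61, a_2 = floor((48 + 42)/61) = 1.
  m_3 = 61*1 - 42 = 19, d_3 = (2313 - 19^2)/61 = 1952/61 = 32, a_3 = floor((48 + 19)/32) = 2.
  m_4 = 32*2 - 19 = 45, d_4 = (2313 - 45^2)/32 = 288/32 = 9, a_4 = floor((48 + 45)/9) = 10.
  m_5 = 9*10 - 45 = 45, d_5 = (2313 - 45^2)/9 = 288/9 = 32, a_5 = floor((48 + 45)/32) = 2.
  m_6 = 32*2 - 45 = 19, d_6 = (2313 - 19^2)/32 = 1952/32 = 61, a_6 = floor((48 + 19)/61) = 1.
  m_7 = 61*1 - 19 = 42, d_7 = (2313 - 42^2)/61 = 549/61 = 9, a_7 = floor((48 + 42)/9) = 10.
  m_8 = 9*10 - 42 = 48, d_8 = (2313 - 48^2)/9 = 9/9 = 1, a_8 = floor((48 + 48)/1) = 96.
  m_9 = 1*96 - 48 = 48, d_9 = (2313 - 48^2)/1 = 9/1 = 9: (m_9, d_9) = (m_1, d_1) = (48, 9), so from here the quotients repeat a_1, ..., a_8; the period length is 8.
Hence the expansion of sqrt(2313) is a_0 = 48 followed by the repeating block 10, 1, 2, 10, 2, 1, 10, 96 (period 8).

[48; (10, 1, 2, 10, 2, 1, 10, 96)]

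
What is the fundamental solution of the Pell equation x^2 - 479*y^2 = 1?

(x, y) = (2989440, 136591)

First expand sqrt(479) as a continued fraction. With x_i = (sqrt(479) + m_i)/d_i and (m_0, d_0) = (0, 1): a_0 = floor(sqrt(479)) = 21, since 21^2 = 441 <= 479 < 484 = 22^2.
Iterate m_{i+1} = d_i*a_i - m_i, d_{i+1} = (479 - m_{i+1}^2)/d_i, a_{i+1} = floor((a_0 + m_{i+1})/d_{i+1}):
  m_1 = 1*21 - 0 = 21, d_1 = (479 - 21^2)/1 = 38/1 = 38, a_1 = floor((21 + 21)/38) = 1.
  m_2 = 38*1 - 21 = 17, d_2 = (479 - 17^2)/38 = 190/38 = 5, a_2 = floor((21 + 17)/5) = 7.
  m_3 = 5*7 - 17 = 18, d_3 = (479 - 18^2)/5 = 155/5 = 31, a_3 = floor((21 + 18)/31) = 1.
  m_4 = 31*1 - 18 = 13, d_4 = (479 - 13^2)/31 = 310/31 = 10, a_4 = floor((21 + 13)/10) = 3.
  m_5 = 10*3 - 13 = 17, d_5 = (479 - 17^2)/10 = 190/10 = 19, a_5 = floor((21 + 17)/19) = 2.
  m_6 = 19*2 - 17 = 21, d_6 = (479 - 21^2)/19 = 38/19 = 2, a_6 = floor((21 + 21)/2) = 21.
  m_7 = 2*21 - 21 = 21, d_7 = (479 - 21^2)/2 = 38/2 = 19, a_7 = floor((21 + 21)/19) = 2.
  m_8 = 19*2 - 21 = 17, d_8 = (479 - 17^2)/19 = 190/19 = 10, a_8 = floor((21 + 17)/10) = 3.
  m_9 = 10*3 - 17 = 13, d_9 = (479 - 13^2)/10 = 310/10 = 31, a_9 = floor((21 + 13)/31) = 1.
  m_10 = 31*1 - 13 = 18, d_10 = (479 - 18^2)/31 = 155/31 = 5, a_10 = floor((21 + 18)/5) = 7.
  m_11 = 5*7 - 18 = 17, d_11 = (479 - 17^2)/5 = 190/5 = 38, a_11 = floor((21 + 17)/38) = 1.
  m_12 = 38*1 - 17 = 21, d_12 = (479 - 21^2)/38 = 38/38 = 1, a_12 = floor((21 + 21)/1) = 42.
  m_13 = 1*42 - 21 = 21, d_13 = (479 - 21^2)/1 = 38/1 = 38: (m_13, d_13) = (m_1, d_1) = (21, 38), so from here the quotients repeat a_1, ..., a_12; the period length is 12.
So sqrt(479) = [21; (1, 7, 1, 3, 2, 21, 2, 3, 1, 7, 1, 42)] with period length k = 12.
k is even, so the fundamental solution of x^2 - 479y^2 = 1 is (p_{k-1}, q_{k-1}) = (p_11, q_11); compute convergents through index 11.
Convergents (p_i = a_i*p_{i-1} + p_{i-2}, q_i = a_i*q_{i-1} + q_{i-2} with p_{-2}=0, p_{-1}=1, q_{-2}=1, q_{-1}=0):
  i=0: a_0=21, p_0 = 21*1 + 0 = 21, q_0 = 21*0 + 1 = 1.
  i=1: a_1=1, p_1 = 1*21 + 1 = 22, q_1 = 1*1 + 0 = 1.
  i=2: a_2=7, p_2 = 7*22 + 21 = 175, q_2 = 7*1 + 1 = 8.
  i=3: a_3=1, p_3 = 1*175 + 22 = 197, q_3 = 1*8 + 1 = 9.
  i=4: a_4=3, p_4 = 3*197 + 175 = 766, q_4 = 3*9 + 8 = 35.
  i=5: a_5=2, p_5 = 2*766 + 197 = 1729, q_5 = 2*35 + 9 = 79.
  i=6: a_6=21, p_6 = 21*1729 + 766 = 37075, q_6 = 21*79 + 35 = 1694.
  i=7: a_7=2, p_7 = 2*37075 + 1729 = 75879, q_7 = 2*1694 + 79 = 3467.
  i=8: a_8=3, p_8 = 3*75879 + 37075 = 264712, q_8 = 3*3467 + 1694 = 12095.
  i=9: a_9=1, p_9 = 1*264712 + 75879 = 340591, q_9 = 1*12095 + 3467 = 15562.
  i=10: a_10=7, p_10 = 7*340591 + 264712 = 2648849, q_10 = 7*15562 + 12095 = 121029.
  i=11: a_11=1, p_11 = 1*2648849 + 340591 = 2989440, q_11 = 1*121029 + 15562 = 136591.
Check: 2989440^2 - 479*136591^2 = 8936751513600 - 8936751513599 = 1, so (x, y) = (2989440, 136591) solves the equation, and by the theorem it is the least positive solution.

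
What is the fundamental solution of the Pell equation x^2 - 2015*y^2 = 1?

First expand sqrt(2015) as a continued fraction. With x_i = (sqrt(2015) + m_i)/d_i and (m_0, d_0) = (0, 1): a_0 = floor(sqrt(2015)) = 44, since 44^2 = 1936 <= 2015 < 2025 = 45^2.
Iterate m_{i+1} = d_i*a_i - m_i, d_{i+1} = (2015 - m_{i+1}^2)/d_i, a_{i+1} = floor((a_0 + m_{i+1})/d_{i+1}):
  m_1 = 1*44 - 0 = 44, d_1 = (2015 - 44^2)/1 = 79/1 = 79, a_1 = floor((44 + 44)/79) = 1.
  m_2 = 79*1 - 44 = 35, d_2 = (2015 - 35^2)/79 = 790/79 = 10, a_2 = floor((44 + 35)/10) = 7.
  m_3 = 10*7 - 35 = 35, d_3 = (2015 - 35^2)/10 = 790/10 = 79, a_3 = floor((44 + 35)/79) = 1.
  m_4 = 79*1 - 35 = 44, d_4 = (2015 - 44^2)/79 = 79/79 = 1, a_4 = floor((44 + 44)/1) = 88.
  m_5 = 1*88 - 44 = 44, d_5 = (2015 - 44^2)/1 = 79/1 = 79: (m_5, d_5) = (m_1, d_1) = (44, 79), so from here the quotients repeat a_1, ..., a_4; the period length is 4.
So sqrt(2015) = [44; (1, 7, 1, 88)] with period length k = 4.
k is even, so the fundamental solution of x^2 - 2015y^2 = 1 is (p_{k-1}, q_{k-1}) = (p_3, q_3); compute convergents through index 3.
Convergents (p_i = a_i*p_{i-1} + p_{i-2}, q_i = a_i*q_{i-1} + q_{i-2} with p_{-2}=0, p_{-1}=1, q_{-2}=1, q_{-1}=0):
  i=0: a_0=44, p_0 = 44*1 + 0 = 44, q_0 = 44*0 + 1 = 1.
  i=1: a_1=1, p_1 = 1*44 + 1 = 45, q_1 = 1*1 + 0 = 1.
  i=2: a_2=7, p_2 = 7*45 + 44 = 359, q_2 = 7*1 + 1 = 8.
  i=3: a_3=1, p_3 = 1*359 + 45 = 404, q_3 = 1*8 + 1 = 9.
Check: 404^2 - 2015*9^2 = 163216 - 163215 = 1, so (x, y) = (404, 9) solves the equation, and by the theorem it is the least positive solution.

(x, y) = (404, 9)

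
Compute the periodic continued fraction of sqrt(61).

[7; (1, 4, 3, 1, 2, 2, 1, 3, 4, 1, 14)]

Write x_i = (sqrt(61) + m_i)/d_i with (m_0, d_0) = (0, 1). a_0 = floor(sqrt(61)) = 7, since 7^2 = 49 <= 61 < 64 = 8^2.
Iterate m_{i+1} = d_i*a_i - m_i, d_{i+1} = (61 - m_{i+1}^2)/d_i, a_{i+1} = floor((a_0 + m_{i+1})/d_{i+1}):
  m_1 = 1*7 - 0 = 7, d_1 = (61 - 7^2)/1 = 12/1 = 12, a_1 = floor((7 + 7)/12) = 1.
  m_2 = 12*1 - 7 = 5, d_2 = (61 - 5^2)/12 = 36/12 = 3, a_2 = floor((7 + 5)/3) = 4.
  m_3 = 3*4 - 5 = 7, d_3 = (61 - 7^2)/3 = 12/3 = 4, a_3 = floor((7 + 7)/4) = 3.
  m_4 = 4*3 - 7 = 5, d_4 = (61 - 5^2)/4 = 36/4 = 9, a_4 = floor((7 + 5)/9) = 1.
  m_5 = 9*1 - 5 = 4, d_5 = (61 - 4^2)/9 = 45/9 = 5, a_5 = floor((7 + 4)/5) = 2.
  m_6 = 5*2 - 4 = 6, d_6 = (61 - 6^2)/5 = 25/5 = 5, a_6 = floor((7 + 6)/5) = 2.
  m_7 = 5*2 - 6 = 4, d_7 = (61 - 4^2)/5 = 45/5 = 9, a_7 = floor((7 + 4)/9) = 1.
  m_8 = 9*1 - 4 = 5, d_8 = (61 - 5^2)/9 = 36/9 = 4, a_8 = floor((7 + 5)/4) = 3.
  m_9 = 4*3 - 5 = 7, d_9 = (61 - 7^2)/4 = 12/4 = 3, a_9 = floor((7 + 7)/3) = 4.
  m_10 = 3*4 - 7 = 5, d_10 = (61 - 5^2)/3 = 36/3 = 12, a_10 = floor((7 + 5)/12) = 1.
  m_11 = 12*1 - 5 = 7, d_11 = (61 - 7^2)/12 = 12/12 = 1, a_11 = floor((7 + 7)/1) = 14.
  m_12 = 1*14 - 7 = 7, d_12 = (61 - 7^2)/1 = 12/1 = 12: (m_12, d_12) = (m_1, d_1) = (7, 12), so from here the quotients repeat a_1, ..., a_11; the period length is 11.
Hence the expansion of sqrt(61) is a_0 = 7 followed by the repeating block 1, 4, 3, 1, 2, 2, 1, 3, 4, 1, 14 (period 11).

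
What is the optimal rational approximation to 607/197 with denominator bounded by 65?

Expand x = 607/197 as a continued fraction with the Euclidean algorithm:
  607 = 3*197 + 16, so a_0 = 3.
  197 = 12*16 + 5, so a_1 = 12.
  16 = 3*5 + 1, so a_2 = 3.
  5 = 5*1 + 0, so a_3 = 5.
so x = [3; 12, 3, 5].
Convergents (p_i = a_i*p_{i-1} + p_{i-2}, q_i = a_i*q_{i-1} + q_{i-2} with p_{-2}=0, p_{-1}=1, q_{-2}=1, q_{-1}=0), until the denominator exceeds 65:
  i=0: a_0=3, p_0 = 3*1 + 0 = 3, q_0 = 3*0 + 1 = 1.
  i=1: a_1=12, p_1 = 12*3 + 1 = 37, q_1 = 12*1 + 0 = 12.
  i=2: a_2=3, p_2 = 3*37 + 3 = 114, q_2 = 3*12 + 1 = 37.
  i=3: a_3=5, p_3 = 5*114 + 37 = 607, q_3 = 5*37 + 12 = 197.
q_3 = 197 > 65, so the last convergent with denominator <= 65 is p_2/q_2 = 114/37.
The closest fraction with denominator <= 65 is either p_2/q_2 or the intermediate fraction (k*p_2 + p_1)/(k*q_2 + q_1) with the largest k >= 1 whose denominator stays <= 65; these approach x as k grows, and every other convergent or intermediate fraction in range is farther away.
Largest k: floor((65 - q_1)/q_2) = floor((65 - 12)/37) = 1.
That gives (1*114 + 37)/(1*37 + 12) = 151/49.
Compare the errors: |x - 114/37| = |607*37 - 114*197|/(197*37) = 1/7289, and |x - 151/49| = |607*49 - 151*197|/(197*49) = 4/9653.
Cross-multiplying, 1*9653 = 9653 < 29156 = 4*7289, so 1/7289 is smaller: the convergent 114/37 is closer to x than 151/49.

114/37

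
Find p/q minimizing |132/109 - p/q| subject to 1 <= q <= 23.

Expand x = 132/109 as a continued fraction with the Euclidean algorithm:
  132 = 1*109 + 23, so a_0 = 1.
  109 = 4*23 + 17, so a_1 = 4.
  23 = 1*17 + 6, so a_2 = 1.
  17 = 2*6 + 5, so a_3 = 2.
  6 = 1*5 + 1, so a_4 = 1.
  5 = 5*1 + 0, so a_5 = 5.
so x = [1; 4, 1, 2, 1, 5].
Convergents (p_i = a_i*p_{i-1} + p_{i-2}, q_i = a_i*q_{i-1} + q_{i-2} with p_{-2}=0, p_{-1}=1, q_{-2}=1, q_{-1}=0), until the denominator exceeds 23:
  i=0: a_0=1, p_0 = 1*1 + 0 = 1, q_0 = 1*0 + 1 = 1.
  i=1: a_1=4, p_1 = 4*1 + 1 = 5, q_1 = 4*1 + 0 = 4.
  i=2: a_2=1, p_2 = 1*5 + 1 = 6, q_2 = 1*4 + 1 = 5.
  i=3: a_3=2, p_3 = 2*6 + 5 = 17, q_3 = 2*5 + 4 = 14.
  i=4: a_4=1, p_4 = 1*17 + 6 = 23, q_4 = 1*14 + 5 = 19.
  i=5: a_5=5, p_5 = 5*23 + 17 = 132, q_5 = 5*19 + 14 = 109.
q_5 = 109 > 23, so the last convergent with denominator <= 23 is p_4/q_4 = 23/19.
The closest fraction with denominator <= 23 is either p_4/q_4 or the intermediate fraction (k*p_4 + p_3)/(k*q_4 + q_3) with the largest k >= 1 whose denominator stays <= 23; these approach x as k grows, and every other convergent or intermediate fraction in range is farther away.
Largest k: floor((23 - q_3)/q_4) = floor((23 - 14)/19) = 0.
Since k = 0, no intermediate fraction beyond p_4/q_4 has denominator <= 23, so the convergent 23/19 is the closest (its error is |132*19 - 23*109|/(109*19) = 1/2071).

23/19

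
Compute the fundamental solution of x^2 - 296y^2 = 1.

(x, y) = (3699, 215)

First expand sqrt(296) as a continued fraction. With x_i = (sqrt(296) + m_i)/d_i and (m_0, d_0) = (0, 1): a_0 = floor(sqrt(296)) = 17, since 17^2 = 289 <= 296 < 324 = 18^2.
Iterate m_{i+1} = d_i*a_i - m_i, d_{i+1} = (296 - m_{i+1}^2)/d_i, a_{i+1} = floor((a_0 + m_{i+1})/d_{i+1}):
  m_1 = 1*17 - 0 = 17, d_1 = (296 - 17^2)/1 = 7/1 = 7, a_1 = floor((17 + 17)/7) = 4.
  m_2 = 7*4 - 17 = 11, d_2 = (296 - 11^2)/7 = 175/7 = 25, a_2 = floor((17 + 11)/25) = 1.
  m_3 = 25*1 - 11 = 14, d_3 = (296 - 14^2)/25 = 100/25 = 4, a_3 = floor((17 + 14)/4) = 7.
  m_4 = 4*7 - 14 = 14, d_4 = (296 - 14^2)/4 = 100/4 = 25, a_4 = floor((17 + 14)/25) = 1.
  m_5 = 25*1 - 14 = 11, d_5 = (296 - 11^2)/25 = 175/25 = 7, a_5 = floor((17 + 11)/7) = 4.
  m_6 = 7*4 - 11 = 17, d_6 = (296 - 17^2)/7 = 7/7 = 1, a_6 = floor((17 + 17)/1) = 34.
  m_7 = 1*34 - 17 = 17, d_7 = (296 - 17^2)/1 = 7/1 = 7: (m_7, d_7) = (m_1, d_1) = (17, 7), so from here the quotients repeat a_1, ..., a_6; the period length is 6.
So sqrt(296) = [17; (4, 1, 7, 1, 4, 34)] with period length k = 6.
k is even, so the fundamental solution of x^2 - 296y^2 = 1 is (p_{k-1}, q_{k-1}) = (p_5, q_5); compute convergents through index 5.
Convergents (p_i = a_i*p_{i-1} + p_{i-2}, q_i = a_i*q_{i-1} + q_{i-2} with p_{-2}=0, p_{-1}=1, q_{-2}=1, q_{-1}=0):
  i=0: a_0=17, p_0 = 17*1 + 0 = 17, q_0 = 17*0 + 1 = 1.
  i=1: a_1=4, p_1 = 4*17 + 1 = 69, q_1 = 4*1 + 0 = 4.
  i=2: a_2=1, p_2 = 1*69 + 17 = 86, q_2 = 1*4 + 1 = 5.
  i=3: a_3=7, p_3 = 7*86 + 69 = 671, q_3 = 7*5 + 4 = 39.
  i=4: a_4=1, p_4 = 1*671 + 86 = 757, q_4 = 1*39 + 5 = 44.
  i=5: a_5=4, p_5 = 4*757 + 671 = 3699, q_5 = 4*44 + 39 = 215.
Check: 3699^2 - 296*215^2 = 13682601 - 13682600 = 1, so (x, y) = (3699, 215) solves the equation, and by the theorem it is the least positive solution.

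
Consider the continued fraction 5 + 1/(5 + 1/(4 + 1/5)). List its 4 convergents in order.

Using the convergent recurrence p_i = a_i*p_{i-1} + p_{i-2}, q_i = a_i*q_{i-1} + q_{i-2} with p_{-2}=0, p_{-1}=1, q_{-2}=1, q_{-1}=0:
  i=0: a_0=5, p_0 = 5*1 + 0 = 5, q_0 = 5*0 + 1 = 1.
  i=1: a_1=5, p_1 = 5*5 + 1 = 26, q_1 = 5*1 + 0 = 5.
  i=2: a_2=4, p_2 = 4*26 + 5 = 109, q_2 = 4*5 + 1 = 21.
  i=3: a_3=5, p_3 = 5*109 + 26 = 571, q_3 = 5*21 + 5 = 110.

5/1, 26/5, 109/21, 571/110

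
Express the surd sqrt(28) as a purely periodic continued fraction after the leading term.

Write x_i = (sqrt(28) + m_i)/d_i with (m_0, d_0) = (0, 1). a_0 = floor(sqrt(28)) = 5, since 5^2 = 25 <= 28 < 36 = 6^2.
Iterate m_{i+1} = d_i*a_i - m_i, d_{i+1} = (28 - m_{i+1}^2)/d_i, a_{i+1} = floor((a_0 + m_{i+1})/d_{i+1}):
  m_1 = 1*5 - 0 = 5, d_1 = (28 - 5^2)/1 = 3/1 = 3, a_1 = floor((5 + 5)/3) = 3.
  m_2 = 3*3 - 5 = 4, d_2 = (28 - 4^2)/3 = 12/3 = 4, a_2 = floor((5 + 4)/4) = 2.
  m_3 = 4*2 - 4 = 4, d_3 = (28 - 4^2)/4 = 12/4 = 3, a_3 = floor((5 + 4)/3) = 3.
  m_4 = 3*3 - 4 = 5, d_4 = (28 - 5^2)/3 = 3/3 = 1, a_4 = floor((5 + 5)/1) = 10.
  m_5 = 1*10 - 5 = 5, d_5 = (28 - 5^2)/1 = 3/1 = 3: (m_5, d_5) = (m_1, d_1) = (5, 3), so from here the quotients repeat a_1, ..., a_4; the period length is 4.
Hence the expansion of sqrt(28) is a_0 = 5 followed by the repeating block 3, 2, 3, 10 (period 4).

[5; (3, 2, 3, 10)]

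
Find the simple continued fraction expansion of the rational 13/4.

Run the Euclidean algorithm on 13 and 4; the successive quotients are the partial quotients a_0, a_1, ... (each step inverts the fractional part left over by the previous one):
  13 = 3*4 + 1, so a_0 = 3.
  4 = 4*1 + 0, so a_1 = 4.
The remainder reaches 0 after 2 divisions, so the expansion has 2 partial quotients, read off in order.

[3; 4]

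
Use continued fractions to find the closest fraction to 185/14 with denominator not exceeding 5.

66/5

Expand x = 185/14 as a continued fraction with the Euclidean algorithm:
  185 = 13*14 + 3, so a_0 = 13.
  14 = 4*3 + 2, so a_1 = 4.
  3 = 1*2 + 1, so a_2 = 1.
  2 = 2*1 + 0, so a_3 = 2.
so x = [13; 4, 1, 2].
Convergents (p_i = a_i*p_{i-1} + p_{i-2}, q_i = a_i*q_{i-1} + q_{i-2} with p_{-2}=0, p_{-1}=1, q_{-2}=1, q_{-1}=0), until the denominator exceeds 5:
  i=0: a_0=13, p_0 = 13*1 + 0 = 13, q_0 = 13*0 + 1 = 1.
  i=1: a_1=4, p_1 = 4*13 + 1 = 53, q_1 = 4*1 + 0 = 4.
  i=2: a_2=1, p_2 = 1*53 + 13 = 66, q_2 = 1*4 + 1 = 5.
  i=3: a_3=2, p_3 = 2*66 + 53 = 185, q_3 = 2*5 + 4 = 14.
q_3 = 14 > 5, so the last convergent with denominator <= 5 is p_2/q_2 = 66/5.
The closest fraction with denominator <= 5 is either p_2/q_2 or the intermediate fraction (k*p_2 + p_1)/(k*q_2 + q_1) with the largest k >= 1 whose denominator stays <= 5; these approach x as k grows, and every other convergent or intermediate fraction in range is farther away.
Largest k: floor((5 - q_1)/q_2) = floor((5 - 4)/5) = 0.
Since k = 0, no intermediate fraction beyond p_2/q_2 has denominator <= 5, so the convergent 66/5 is the closest (its error is |185*5 - 66*14|/(14*5) = 1/70).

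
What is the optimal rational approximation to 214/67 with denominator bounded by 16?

16/5

Expand x = 214/67 as a continued fraction with the Euclidean algorithm:
  214 = 3*67 + 13, so a_0 = 3.
  67 = 5*13 + 2, so a_1 = 5.
  13 = 6*2 + 1, so a_2 = 6.
  2 = 2*1 + 0, so a_3 = 2.
so x = [3; 5, 6, 2].
Convergents (p_i = a_i*p_{i-1} + p_{i-2}, q_i = a_i*q_{i-1} + q_{i-2} with p_{-2}=0, p_{-1}=1, q_{-2}=1, q_{-1}=0), until the denominator exceeds 16:
  i=0: a_0=3, p_0 = 3*1 + 0 = 3, q_0 = 3*0 + 1 = 1.
  i=1: a_1=5, p_1 = 5*3 + 1 = 16, q_1 = 5*1 + 0 = 5.
  i=2: a_2=6, p_2 = 6*16 + 3 = 99, q_2 = 6*5 + 1 = 31.
q_2 = 31 > 16, so the last convergent with denominator <= 16 is p_1/q_1 = 16/5.
The closest fraction with denominator <= 16 is either p_1/q_1 or the intermediate fraction (k*p_1 + p_0)/(k*q_1 + q_0) with the largest k >= 1 whose denominator stays <= 16; these approach x as k grows, and every other convergent or intermediate fraction in range is farther away.
Largest k: floor((16 - q_0)/q_1) = floor((16 - 1)/5) = 3.
That gives (3*16 + 3)/(3*5 + 1) = 51/16.
Compare the errors: |x - 16/5| = |214*5 - 16*67|/(67*5) = 2/335, and |x - 51/16| = |214*16 - 51*67|/(67*16) = 7/1072.
Cross-multiplying, 2*1072 = 2144 < 2345 = 7*335, so 2/335 is smaller: the convergent 16/5 is closer to x than 51/16.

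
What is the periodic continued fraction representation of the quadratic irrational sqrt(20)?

[4; (2, 8)]

Write x_i = (sqrt(20) + m_i)/d_i with (m_0, d_0) = (0, 1). a_0 = floor(sqrt(20)) = 4, since 4^2 = 16 <= 20 < 25 = 5^2.
Iterate m_{i+1} = d_i*a_i - m_i, d_{i+1} = (20 - m_{i+1}^2)/d_i, a_{i+1} = floor((a_0 + m_{i+1})/d_{i+1}):
  m_1 = 1*4 - 0 = 4, d_1 = (20 - 4^2)/1 = 4/1 = 4, a_1 = floor((4 + 4)/4) = 2.
  m_2 = 4*2 - 4 = 4, d_2 = (20 - 4^2)/4 = 4/4 = 1, a_2 = floor((4 + 4)/1) = 8.
  m_3 = 1*8 - 4 = 4, d_3 = (20 - 4^2)/1 = 4/1 = 4: (m_3, d_3) = (m_1, d_1) = (4, 4), so from here the quotients repeat a_1, a_2; the period length is 2.
Hence the expansion of sqrt(20) is a_0 = 4 followed by the repeating block 2, 8 (period 2).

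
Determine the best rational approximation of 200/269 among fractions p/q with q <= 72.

29/39

Expand x = 200/269 as a continued fraction with the Euclidean algorithm:
  200 = 0*269 + 200, so a_0 = 0.
  269 = 1*200 + 69, so a_1 = 1.
  200 = 2*69 + 62, so a_2 = 2.
  69 = 1*62 + 7, so a_3 = 1.
  62 = 8*7 + 6, so a_4 = 8.
  7 = 1*6 + 1, so a_5 = 1.
  6 = 6*1 + 0, so a_6 = 6.
so x = [0; 1, 2, 1, 8, 1, 6].
Convergents (p_i = a_i*p_{i-1} + p_{i-2}, q_i = a_i*q_{i-1} + q_{i-2} with p_{-2}=0, p_{-1}=1, q_{-2}=1, q_{-1}=0), until the denominator exceeds 72:
  i=0: a_0=0, p_0 = 0*1 + 0 = 0, q_0 = 0*0 + 1 = 1.
  i=1: a_1=1, p_1 = 1*0 + 1 = 1, q_1 = 1*1 + 0 = 1.
  i=2: a_2=2, p_2 = 2*1 + 0 = 2, q_2 = 2*1 + 1 = 3.
  i=3: a_3=1, p_3 = 1*2 + 1 = 3, q_3 = 1*3 + 1 = 4.
  i=4: a_4=8, p_4 = 8*3 + 2 = 26, q_4 = 8*4 + 3 = 35.
  i=5: a_5=1, p_5 = 1*26 + 3 = 29, q_5 = 1*35 + 4 = 39.
  i=6: a_6=6, p_6 = 6*29 + 26 = 200, q_6 = 6*39 + 35 = 269.
q_6 = 269 > 72, so the last convergent with denominator <= 72 is p_5/q_5 = 29/39.
The closest fraction with denominator <= 72 is either p_5/q_5 or the intermediate fraction (k*p_5 + p_4)/(k*q_5 + q_4) with the largest k >= 1 whose denominator stays <= 72; these approach x as k grows, and every other convergent or intermediate fraction in range is farther away.
Largest k: floor((72 - q_4)/q_5) = floor((72 - 35)/39) = 0.
Since k = 0, no intermediate fraction beyond p_5/q_5 has denominator <= 72, so the convergent 29/39 is the closest (its error is |200*39 - 29*269|/(269*39) = 1/10491).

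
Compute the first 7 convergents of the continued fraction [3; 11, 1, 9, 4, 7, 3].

3/1, 34/11, 37/12, 367/119, 1505/488, 10902/3535, 34211/11093

Using the convergent recurrence p_i = a_i*p_{i-1} + p_{i-2}, q_i = a_i*q_{i-1} + q_{i-2} with p_{-2}=0, p_{-1}=1, q_{-2}=1, q_{-1}=0:
  i=0: a_0=3, p_0 = 3*1 + 0 = 3, q_0 = 3*0 + 1 = 1.
  i=1: a_1=11, p_1 = 11*3 + 1 = 34, q_1 = 11*1 + 0 = 11.
  i=2: a_2=1, p_2 = 1*34 + 3 = 37, q_2 = 1*11 + 1 = 12.
  i=3: a_3=9, p_3 = 9*37 + 34 = 367, q_3 = 9*12 + 11 = 119.
  i=4: a_4=4, p_4 = 4*367 + 37 = 1505, q_4 = 4*119 + 12 = 488.
  i=5: a_5=7, p_5 = 7*1505 + 367 = 10902, q_5 = 7*488 + 119 = 3535.
  i=6: a_6=3, p_6 = 3*10902 + 1505 = 34211, q_6 = 3*3535 + 488 = 11093.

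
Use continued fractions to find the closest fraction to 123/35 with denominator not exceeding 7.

7/2

Expand x = 123/35 as a continued fraction with the Euclidean algorithm:
  123 = 3*35 + 18, so a_0 = 3.
  35 = 1*18 + 17, so a_1 = 1.
  18 = 1*17 + 1, so a_2 = 1.
  17 = 17*1 + 0, so a_3 = 17.
so x = [3; 1, 1, 17].
Convergents (p_i = a_i*p_{i-1} + p_{i-2}, q_i = a_i*q_{i-1} + q_{i-2} with p_{-2}=0, p_{-1}=1, q_{-2}=1, q_{-1}=0), until the denominator exceeds 7:
  i=0: a_0=3, p_0 = 3*1 + 0 = 3, q_0 = 3*0 + 1 = 1.
  i=1: a_1=1, p_1 = 1*3 + 1 = 4, q_1 = 1*1 + 0 = 1.
  i=2: a_2=1, p_2 = 1*4 + 3 = 7, q_2 = 1*1 + 1 = 2.
  i=3: a_3=17, p_3 = 17*7 + 4 = 123, q_3 = 17*2 + 1 = 35.
q_3 = 35 > 7, so the last convergent with denominator <= 7 is p_2/q_2 = 7/2.
The closest fraction with denominator <= 7 is either p_2/q_2 or the intermediate fraction (k*p_2 + p_1)/(k*q_2 + q_1) with the largest k >= 1 whose denominator stays <= 7; these approach x as k grows, and every other convergent or intermediate fraction in range is farther away.
Largest k: floor((7 - q_1)/q_2) = floor((7 - 1)/2) = 3.
That gives (3*7 + 4)/(3*2 + 1) = 25/7.
Compare the errors: |x - 7/2| = |123*2 - 7*35|/(35*2) = 1/70, and |x - 25/7| = |123*7 - 25*35|/(35*7) = 14/245.
Cross-multiplying, 1*245 = 245 < 980 = 14*70, so 1/70 is smaller: the convergent 7/2 is closer to x than 25/7.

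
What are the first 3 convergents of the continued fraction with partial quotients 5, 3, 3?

5/1, 16/3, 53/10

Using the convergent recurrence p_i = a_i*p_{i-1} + p_{i-2}, q_i = a_i*q_{i-1} + q_{i-2} with p_{-2}=0, p_{-1}=1, q_{-2}=1, q_{-1}=0:
  i=0: a_0=5, p_0 = 5*1 + 0 = 5, q_0 = 5*0 + 1 = 1.
  i=1: a_1=3, p_1 = 3*5 + 1 = 16, q_1 = 3*1 + 0 = 3.
  i=2: a_2=3, p_2 = 3*16 + 5 = 53, q_2 = 3*3 + 1 = 10.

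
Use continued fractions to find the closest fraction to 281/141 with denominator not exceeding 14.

2/1

Expand x = 281/141 as a continued fraction with the Euclidean algorithm:
  281 = 1*141 + 140, so a_0 = 1.
  141 = 1*140 + 1, so a_1 = 1.
  140 = 140*1 + 0, so a_2 = 140.
so x = [1; 1, 140].
Convergents (p_i = a_i*p_{i-1} + p_{i-2}, q_i = a_i*q_{i-1} + q_{i-2} with p_{-2}=0, p_{-1}=1, q_{-2}=1, q_{-1}=0), until the denominator exceeds 14:
  i=0: a_0=1, p_0 = 1*1 + 0 = 1, q_0 = 1*0 + 1 = 1.
  i=1: a_1=1, p_1 = 1*1 + 1 = 2, q_1 = 1*1 + 0 = 1.
  i=2: a_2=140, p_2 = 140*2 + 1 = 281, q_2 = 140*1 + 1 = 141.
q_2 = 141 > 14, so the last convergent with denominator <= 14 is p_1/q_1 = 2/1.
The closest fraction with denominator <= 14 is either p_1/q_1 or the intermediate fraction (k*p_1 + p_0)/(k*q_1 + q_0) with the largest k >= 1 whose denominator stays <= 14; these approach x as k grows, and every other convergent or intermediate fraction in range is farther away.
Largest k: floor((14 - q_0)/q_1) = floor((14 - 1)/1) = 13.
That gives (13*2 + 1)/(13*1 + 1) = 27/14.
Compare the errors: |x - 2/1| = |281*1 - 2*141|/(141*1) = 1/141, and |x - 27/14| = |281*14 - 27*141|/(141*14) = 127/1974.
Cross-multiplying, 1*1974 = 1974 < 17907 = 127*141, so 1/141 is smaller: the convergent 2/1 is closer to x than 27/14.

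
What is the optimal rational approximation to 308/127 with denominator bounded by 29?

Expand x = 308/127 as a continued fraction with the Euclidean algorithm:
  308 = 2*127 + 54, so a_0 = 2.
  127 = 2*54 + 19, so a_1 = 2.
  54 = 2*19 + 16, so a_2 = 2.
  19 = 1*16 + 3, so a_3 = 1.
  16 = 5*3 + 1, so a_4 = 5.
  3 = 3*1 + 0, so a_5 = 3.
so x = [2; 2, 2, 1, 5, 3].
Convergents (p_i = a_i*p_{i-1} + p_{i-2}, q_i = a_i*q_{i-1} + q_{i-2} with p_{-2}=0, p_{-1}=1, q_{-2}=1, q_{-1}=0), until the denominator exceeds 29:
  i=0: a_0=2, p_0 = 2*1 + 0 = 2, q_0 = 2*0 + 1 = 1.
  i=1: a_1=2, p_1 = 2*2 + 1 = 5, q_1 = 2*1 + 0 = 2.
  i=2: a_2=2, p_2 = 2*5 + 2 = 12, q_2 = 2*2 + 1 = 5.
  i=3: a_3=1, p_3 = 1*12 + 5 = 17, q_3 = 1*5 + 2 = 7.
  i=4: a_4=5, p_4 = 5*17 + 12 = 97, q_4 = 5*7 + 5 = 40.
q_4 = 40 > 29, so the last convergent with denominator <= 29 is p_3/q_3 = 17/7.
The closest fraction with denominator <= 29 is either p_3/q_3 or the intermediate fraction (k*p_3 + p_2)/(k*q_3 + q_2) with the largest k >= 1 whose denominator stays <= 29; these approach x as k grows, and every other convergent or intermediate fraction in range is farther away.
Largest k: floor((29 - q_2)/q_3) = floor((29 - 5)/7) = 3.
That gives (3*17 + 12)/(3*7 + 5) = 63/26.
Compare the errors: |x - 17/7| = |308*7 - 17*127|/(127*7) = 3/889, and |x - 63/26| = |308*26 - 63*127|/(127*26) = 7/3302.
Cross-multiplying, 7*889 = 6223 < 9906 = 3*3302, so 7/3302 is smaller: the intermediate fraction 63/26 is closer to x than 17/7.

63/26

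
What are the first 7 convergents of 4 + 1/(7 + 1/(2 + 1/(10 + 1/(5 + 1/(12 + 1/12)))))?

Using the convergent recurrence p_i = a_i*p_{i-1} + p_{i-2}, q_i = a_i*q_{i-1} + q_{i-2} with p_{-2}=0, p_{-1}=1, q_{-2}=1, q_{-1}=0:
  i=0: a_0=4, p_0 = 4*1 + 0 = 4, q_0 = 4*0 + 1 = 1.
  i=1: a_1=7, p_1 = 7*4 + 1 = 29, q_1 = 7*1 + 0 = 7.
  i=2: a_2=2, p_2 = 2*29 + 4 = 62, q_2 = 2*7 + 1 = 15.
  i=3: a_3=10, p_3 = 10*62 + 29 = 649, q_3 = 10*15 + 7 = 157.
  i=4: a_4=5, p_4 = 5*649 + 62 = 3307, q_4 = 5*157 + 15 = 800.
  i=5: a_5=12, p_5 = 12*3307 + 649 = 40333, q_5 = 12*800 + 157 = 9757.
  i=6: a_6=12, p_6 = 12*40333 + 3307 = 487303, q_6 = 12*9757 + 800 = 117884.

4/1, 29/7, 62/15, 649/157, 3307/800, 40333/9757, 487303/117884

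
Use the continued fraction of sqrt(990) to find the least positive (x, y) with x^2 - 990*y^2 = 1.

(x, y) = (881, 28)

First expand sqrt(990) as a continued fraction. With x_i = (sqrt(990) + m_i)/d_i and (m_0, d_0) = (0, 1): a_0 = floor(sqrt(990)) = 31, since 31^2 = 961 <= 990 < 1024 = 32^2.
Iterate m_{i+1} = d_i*a_i - m_i, d_{i+1} = (990 - m_{i+1}^2)/d_i, a_{i+1} = floor((a_0 + m_{i+1})/d_{i+1}):
  m_1 = 1*31 - 0 = 31, d_1 = (990 - 31^2)/1 = 29/1 = 29, a_1 = floor((31 + 31)/29) = 2.
  m_2 = 29*2 - 31 = 27, d_2 = (990 - 27^2)/29 = 261/29 = 9, a_2 = floor((31 + 27)/9) = 6.
  m_3 = 9*6 - 27 = 27, d_3 = (990 - 27^2)/9 = 261/9 = 29, a_3 = floor((31 + 27)/29) = 2.
  m_4 = 29*2 - 27 = 31, d_4 = (990 - 31^2)/29 = 29/29 = 1, a_4 = floor((31 + 31)/1) = 62.
  m_5 = 1*62 - 31 = 31, d_5 = (990 - 31^2)/1 = 29/1 = 29: (m_5, d_5) = (m_1, d_1) = (31, 29), so from here the quotients repeat a_1, ..., a_4; the period length is 4.
So sqrt(990) = [31; (2, 6, 2, 62)] with period length k = 4.
k is even, so the fundamental solution of x^2 - 990y^2 = 1 is (p_{k-1}, q_{k-1}) = (p_3, q_3); compute convergents through index 3.
Convergents (p_i = a_i*p_{i-1} + p_{i-2}, q_i = a_i*q_{i-1} + q_{i-2} with p_{-2}=0, p_{-1}=1, q_{-2}=1, q_{-1}=0):
  i=0: a_0=31, p_0 = 31*1 + 0 = 31, q_0 = 31*0 + 1 = 1.
  i=1: a_1=2, p_1 = 2*31 + 1 = 63, q_1 = 2*1 + 0 = 2.
  i=2: a_2=6, p_2 = 6*63 + 31 = 409, q_2 = 6*2 + 1 = 13.
  i=3: a_3=2, p_3 = 2*409 + 63 = 881, q_3 = 2*13 + 2 = 28.
Check: 881^2 - 990*28^2 = 776161 - 776160 = 1, so (x, y) = (881, 28) solves the equation, and by the theorem it is the least positive solution.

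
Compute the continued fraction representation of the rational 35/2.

Run the Euclidean algorithm on 35 and 2; the successive quotients are the partial quotients a_0, a_1, ... (each step inverts the fractional part left over by the previous one):
  35 = 17*2 + 1, so a_0 = 17.
  2 = 2*1 + 0, so a_1 = 2.
The remainder reaches 0 after 2 divisions, so the expansion has 2 partial quotients, read off in order.

[17; 2]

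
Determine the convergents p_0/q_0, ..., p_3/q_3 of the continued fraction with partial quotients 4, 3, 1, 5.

Using the convergent recurrence p_i = a_i*p_{i-1} + p_{i-2}, q_i = a_i*q_{i-1} + q_{i-2} with p_{-2}=0, p_{-1}=1, q_{-2}=1, q_{-1}=0:
  i=0: a_0=4, p_0 = 4*1 + 0 = 4, q_0 = 4*0 + 1 = 1.
  i=1: a_1=3, p_1 = 3*4 + 1 = 13, q_1 = 3*1 + 0 = 3.
  i=2: a_2=1, p_2 = 1*13 + 4 = 17, q_2 = 1*3 + 1 = 4.
  i=3: a_3=5, p_3 = 5*17 + 13 = 98, q_3 = 5*4 + 3 = 23.

4/1, 13/3, 17/4, 98/23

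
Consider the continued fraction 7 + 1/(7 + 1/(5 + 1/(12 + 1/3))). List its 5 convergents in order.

Using the convergent recurrence p_i = a_i*p_{i-1} + p_{i-2}, q_i = a_i*q_{i-1} + q_{i-2} with p_{-2}=0, p_{-1}=1, q_{-2}=1, q_{-1}=0:
  i=0: a_0=7, p_0 = 7*1 + 0 = 7, q_0 = 7*0 + 1 = 1.
  i=1: a_1=7, p_1 = 7*7 + 1 = 50, q_1 = 7*1 + 0 = 7.
  i=2: a_2=5, p_2 = 5*50 + 7 = 257, q_2 = 5*7 + 1 = 36.
  i=3: a_3=12, p_3 = 12*257 + 50 = 3134, q_3 = 12*36 + 7 = 439.
  i=4: a_4=3, p_4 = 3*3134 + 257 = 9659, q_4 = 3*439 + 36 = 1353.

7/1, 50/7, 257/36, 3134/439, 9659/1353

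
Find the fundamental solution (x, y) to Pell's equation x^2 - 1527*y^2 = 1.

(x, y) = (508, 13)

First expand sqrt(1527) as a continued fraction. With x_i = (sqrt(1527) + m_i)/d_i and (m_0, d_0) = (0, 1): a_0 = floor(sqrt(1527)) = 39, since 39^2 = 1521 <= 1527 < 1600 = 40^2.
Iterate m_{i+1} = d_i*a_i - m_i, d_{i+1} = (1527 - m_{i+1}^2)/d_i, a_{i+1} = floor((a_0 + m_{i+1})/d_{i+1}):
  m_1 = 1*39 - 0 = 39, d_1 = (1527 - 39^2)/1 = 6/1 = 6, a_1 = floor((39 + 39)/6) = 13.
  m_2 = 6*13 - 39 = 39, d_2 = (1527 - 39^2)/6 = 6/6 = 1, a_2 = floor((39 + 39)/1) = 78.
  m_3 = 1*78 - 39 = 39, d_3 = (1527 - 39^2)/1 = 6/1 = 6: (m_3, d_3) = (m_1, d_1) = (39, 6), so from here the quotients repeat a_1, a_2; the period length is 2.
So sqrt(1527) = [39; (13, 78)] with period length k = 2.
k is even, so the fundamental solution of x^2 - 1527y^2 = 1 is (p_{k-1}, q_{k-1}) = (p_1, q_1); compute convergents through index 1.
Convergents (p_i = a_i*p_{i-1} + p_{i-2}, q_i = a_i*q_{i-1} + q_{i-2} with p_{-2}=0, p_{-1}=1, q_{-2}=1, q_{-1}=0):
  i=0: a_0=39, p_0 = 39*1 + 0 = 39, q_0 = 39*0 + 1 = 1.
  i=1: a_1=13, p_1 = 13*39 + 1 = 508, q_1 = 13*1 + 0 = 13.
Check: 508^2 - 1527*13^2 = 258064 - 258063 = 1, so (x, y) = (508, 13) solves the equation, and by the theorem it is the least positive solution.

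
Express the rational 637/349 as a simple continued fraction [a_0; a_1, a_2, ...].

[1; 1, 4, 1, 2, 1, 1, 2, 3]

Run the Euclidean algorithm on 637 and 349; the successive quotients are the partial quotients a_0, a_1, ... (each step inverts the fractional part left over by the previous one):
  637 = 1*349 + 288, so a_0 = 1.
  349 = 1*288 + 61, so a_1 = 1.
  288 = 4*61 + 44, so a_2 = 4.
  61 = 1*44 + 17, so a_3 = 1.
  44 = 2*17 + 10, so a_4 = 2.
  17 = 1*10 + 7, so a_5 = 1.
  10 = 1*7 + 3, so a_6 = 1.
  7 = 2*3 + 1, so a_7 = 2.
  3 = 3*1 + 0, so a_8 = 3.
The remainder reaches 0 after 9 divisions, so the expansion has 9 partial quotients, read off in order.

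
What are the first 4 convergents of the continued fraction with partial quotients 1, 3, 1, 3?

Using the convergent recurrence p_i = a_i*p_{i-1} + p_{i-2}, q_i = a_i*q_{i-1} + q_{i-2} with p_{-2}=0, p_{-1}=1, q_{-2}=1, q_{-1}=0:
  i=0: a_0=1, p_0 = 1*1 + 0 = 1, q_0 = 1*0 + 1 = 1.
  i=1: a_1=3, p_1 = 3*1 + 1 = 4, q_1 = 3*1 + 0 = 3.
  i=2: a_2=1, p_2 = 1*4 + 1 = 5, q_2 = 1*3 + 1 = 4.
  i=3: a_3=3, p_3 = 3*5 + 4 = 19, q_3 = 3*4 + 3 = 15.

1/1, 4/3, 5/4, 19/15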